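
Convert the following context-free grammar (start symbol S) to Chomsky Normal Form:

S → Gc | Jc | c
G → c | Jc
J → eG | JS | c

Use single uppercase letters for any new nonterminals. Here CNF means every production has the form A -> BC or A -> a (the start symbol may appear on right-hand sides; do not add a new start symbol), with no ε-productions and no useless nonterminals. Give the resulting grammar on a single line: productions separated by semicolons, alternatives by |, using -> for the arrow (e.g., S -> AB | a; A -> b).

No ε-productions.
No unit productions to eliminate.
TERM: introduce A -> c, B -> e and substitute in every rule of length ≥2.

S -> c | GA | JA; A -> c; B -> e; G -> c | JA; J -> c | BG | JS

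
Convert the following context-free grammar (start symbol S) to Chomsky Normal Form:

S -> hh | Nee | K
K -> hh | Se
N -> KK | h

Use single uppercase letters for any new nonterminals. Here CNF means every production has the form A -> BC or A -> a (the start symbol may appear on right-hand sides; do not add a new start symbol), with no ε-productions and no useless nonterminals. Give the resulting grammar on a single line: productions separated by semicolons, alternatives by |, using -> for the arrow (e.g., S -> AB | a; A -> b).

No ε-productions.
After unit-elimination: S -> Se | hh | Nee; K -> Se | hh; N -> h | KK.
TERM: introduce A -> e, B -> h and substitute in every rule of length ≥2.
BIN: S -> NAA becomes S -> NC, C -> AA.

S -> BB | NC | SA; A -> e; B -> h; C -> AA; K -> BB | SA; N -> h | KK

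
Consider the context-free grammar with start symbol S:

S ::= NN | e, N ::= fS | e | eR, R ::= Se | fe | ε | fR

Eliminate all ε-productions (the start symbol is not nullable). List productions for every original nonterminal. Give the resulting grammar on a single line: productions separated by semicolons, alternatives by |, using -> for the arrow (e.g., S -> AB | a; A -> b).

S -> e | NN; N -> e | eR | fS; R -> f | Se | fR | fe

Nullable set: {R}.
N -> eR: R nullable, giving e | eR.
Drop R -> ε.
R -> fR: R nullable, giving f | fR.
Unchanged (no nullable symbols): S -> NN; S -> e; N -> e; N -> fS; R -> Se; R -> fe.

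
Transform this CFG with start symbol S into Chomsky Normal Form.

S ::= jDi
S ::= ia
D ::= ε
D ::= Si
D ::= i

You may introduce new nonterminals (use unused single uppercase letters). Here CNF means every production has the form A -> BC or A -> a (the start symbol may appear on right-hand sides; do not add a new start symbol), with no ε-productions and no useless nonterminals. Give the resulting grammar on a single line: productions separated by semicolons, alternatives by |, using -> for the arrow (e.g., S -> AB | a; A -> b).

S -> AB | CA | CE; A -> i; B -> a; C -> j; D -> i | SA; E -> DA

Nullable: {D}; after ε-elimination: S -> ia | ji | jDi; D -> i | Si.
No unit productions to eliminate.
TERM: introduce B -> a, A -> i, C -> j and substitute in every rule of length ≥2.
BIN: S -> CDA becomes S -> CE, E -> DA.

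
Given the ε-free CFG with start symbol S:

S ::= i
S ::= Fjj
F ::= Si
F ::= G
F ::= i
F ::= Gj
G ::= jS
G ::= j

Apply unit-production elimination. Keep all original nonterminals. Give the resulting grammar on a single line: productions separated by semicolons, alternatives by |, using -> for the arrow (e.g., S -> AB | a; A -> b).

Unit productions: F->G.
Unit pairs (A ⇒* B via units): (F,G).
S: inherits non-unit rules of {S} → Fjj | i.
F: inherits non-unit rules of {F, G} → Gj | Si | i | j | jS.
G: inherits non-unit rules of {G} → j | jS.

S -> i | Fjj; F -> i | j | Gj | Si | jS; G -> j | jS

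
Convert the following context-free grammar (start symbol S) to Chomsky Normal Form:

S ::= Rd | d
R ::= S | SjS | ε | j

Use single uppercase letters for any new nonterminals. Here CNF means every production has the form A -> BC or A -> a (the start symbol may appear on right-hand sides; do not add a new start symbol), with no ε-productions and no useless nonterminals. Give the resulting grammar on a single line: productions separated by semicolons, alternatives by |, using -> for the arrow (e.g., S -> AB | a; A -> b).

Nullable: {R}; after ε-elimination: S -> d | Rd; R -> S | j | SjS.
After unit-elimination: S -> d | Rd; R -> d | j | Rd | SjS.
TERM: introduce A -> d, B -> j and substitute in every rule of length ≥2.
BIN: R -> SBS becomes R -> SC, C -> BS.

S -> d | RA; A -> d; B -> j; C -> BS; R -> d | j | RA | SC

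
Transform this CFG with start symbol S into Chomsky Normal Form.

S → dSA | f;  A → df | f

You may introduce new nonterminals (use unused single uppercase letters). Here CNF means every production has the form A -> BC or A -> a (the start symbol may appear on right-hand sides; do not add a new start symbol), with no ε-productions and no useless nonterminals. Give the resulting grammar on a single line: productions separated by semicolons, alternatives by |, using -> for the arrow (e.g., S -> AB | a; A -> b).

No ε-productions.
No unit productions to eliminate.
TERM: introduce B -> d, C -> f and substitute in every rule of length ≥2.
BIN: S -> BSA becomes S -> BD, D -> SA.

S -> f | BD; A -> f | BC; B -> d; C -> f; D -> SA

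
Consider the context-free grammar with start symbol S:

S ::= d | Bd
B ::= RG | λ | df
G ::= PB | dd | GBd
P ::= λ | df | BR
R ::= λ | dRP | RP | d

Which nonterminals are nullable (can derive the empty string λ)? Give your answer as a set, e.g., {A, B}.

{B, G, P, R}

Directly nullable (have an ε-rule): {B, P, R}.
G is nullable via G -> PB (every symbol on the right is already known nullable).
Not nullable: S — each has a terminal in every rule's right-hand side or depends on a non-nullable symbol.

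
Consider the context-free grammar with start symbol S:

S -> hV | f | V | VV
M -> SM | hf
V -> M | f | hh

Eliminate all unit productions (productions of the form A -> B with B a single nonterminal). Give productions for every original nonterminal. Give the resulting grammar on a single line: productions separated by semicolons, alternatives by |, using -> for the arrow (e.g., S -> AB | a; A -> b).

S -> f | SM | VV | hV | hf | hh; M -> SM | hf; V -> f | SM | hf | hh

Unit productions: S->V, V->M.
Unit pairs (A ⇒* B via units): (S,M), (S,V), (V,M).
S: inherits non-unit rules of {M, S, V} → SM | VV | f | hV | hf | hh.
M: inherits non-unit rules of {M} → SM | hf.
V: inherits non-unit rules of {M, V} → SM | f | hf | hh.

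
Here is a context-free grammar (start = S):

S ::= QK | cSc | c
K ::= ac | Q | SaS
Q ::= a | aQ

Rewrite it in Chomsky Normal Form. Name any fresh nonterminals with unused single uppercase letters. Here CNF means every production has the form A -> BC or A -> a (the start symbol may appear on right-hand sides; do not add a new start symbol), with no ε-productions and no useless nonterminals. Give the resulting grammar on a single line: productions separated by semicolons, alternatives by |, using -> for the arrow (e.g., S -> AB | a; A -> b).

No ε-productions.
After unit-elimination: S -> c | QK | cSc; K -> a | aQ | ac | SaS; Q -> a | aQ.
TERM: introduce A -> a, B -> c and substitute in every rule of length ≥2.
BIN: K -> SAS becomes K -> SC, C -> AS; S -> BSB becomes S -> BD, D -> SB.

S -> c | BD | QK; A -> a; B -> c; C -> AS; D -> SB; K -> a | AB | AQ | SC; Q -> a | AQ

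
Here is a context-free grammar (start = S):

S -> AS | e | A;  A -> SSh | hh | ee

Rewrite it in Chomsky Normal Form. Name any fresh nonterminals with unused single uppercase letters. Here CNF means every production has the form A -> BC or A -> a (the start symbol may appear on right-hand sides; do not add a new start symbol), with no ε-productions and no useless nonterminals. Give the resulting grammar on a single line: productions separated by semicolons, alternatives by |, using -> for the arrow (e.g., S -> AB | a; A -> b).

S -> e | AS | BB | CC | SE; A -> BB | CC | SD; B -> h; C -> e; D -> SB; E -> SB

No ε-productions.
After unit-elimination: S -> e | AS | ee | hh | SSh; A -> ee | hh | SSh.
TERM: introduce C -> e, B -> h and substitute in every rule of length ≥2.
BIN: A -> SSB becomes A -> SD, D -> SB; S -> SSB becomes S -> SE, E -> SB.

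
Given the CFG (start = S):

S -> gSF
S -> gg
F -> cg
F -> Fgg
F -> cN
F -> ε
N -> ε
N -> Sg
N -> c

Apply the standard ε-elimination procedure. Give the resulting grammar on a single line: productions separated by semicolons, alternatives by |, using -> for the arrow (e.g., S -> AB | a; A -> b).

S -> gS | gg | gSF; F -> c | cN | cg | gg | Fgg; N -> c | Sg

Nullable set: {F, N}.
S -> gSF: F nullable, giving gS | gSF.
Drop F -> ε.
F -> Fgg: F nullable, giving Fgg | gg.
F -> cN: N nullable, giving c | cN.
Drop N -> ε.
Unchanged (no nullable symbols): S -> gg; F -> cg; N -> Sg; N -> c.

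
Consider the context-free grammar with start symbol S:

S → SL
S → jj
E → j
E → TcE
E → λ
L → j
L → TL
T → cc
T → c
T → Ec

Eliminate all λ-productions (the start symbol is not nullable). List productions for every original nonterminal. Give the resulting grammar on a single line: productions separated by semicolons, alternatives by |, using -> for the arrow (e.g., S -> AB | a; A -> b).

S -> SL | jj; E -> j | Tc | TcE; L -> j | TL; T -> c | Ec | cc

Nullable set: {E}.
Drop E -> λ.
E -> TcE: E nullable, giving Tc | TcE.
T -> Ec: E nullable, giving Ec | c.
Unchanged (no nullable symbols): S -> SL; S -> jj; E -> j; L -> TL; L -> j; T -> c; T -> cc.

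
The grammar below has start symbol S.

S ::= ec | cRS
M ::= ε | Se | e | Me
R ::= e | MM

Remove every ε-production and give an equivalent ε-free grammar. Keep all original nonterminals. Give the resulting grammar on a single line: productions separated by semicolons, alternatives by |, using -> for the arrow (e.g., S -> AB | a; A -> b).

Nullable set: {M, R}.
S -> cRS: R nullable, giving cRS | cS.
Drop M -> ε.
M -> Me: M nullable, giving Me | e.
R -> MM: M, M nullable, giving M | MM.
Unchanged (no nullable symbols): S -> ec; M -> Se; M -> e; R -> e.

S -> cS | ec | cRS; M -> e | Me | Se; R -> M | e | MM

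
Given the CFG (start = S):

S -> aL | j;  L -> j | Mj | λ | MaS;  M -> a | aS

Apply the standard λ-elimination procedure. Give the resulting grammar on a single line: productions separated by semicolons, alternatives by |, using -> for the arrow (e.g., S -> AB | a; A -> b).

Nullable set: {L}.
S -> aL: L nullable, giving a | aL.
Drop L -> λ.
Unchanged (no nullable symbols): S -> j; L -> MaS; L -> Mj; L -> j; M -> a; M -> aS.

S -> a | j | aL; L -> j | Mj | MaS; M -> a | aS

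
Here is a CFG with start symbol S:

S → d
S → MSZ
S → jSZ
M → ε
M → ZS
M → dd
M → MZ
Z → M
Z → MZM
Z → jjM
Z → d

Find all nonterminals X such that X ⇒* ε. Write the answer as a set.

Directly nullable (have an ε-rule): {M}.
Z is nullable via Z -> M (every symbol on the right is already known nullable).
Not nullable: S — each has a terminal in every rule's right-hand side or depends on a non-nullable symbol.

{M, Z}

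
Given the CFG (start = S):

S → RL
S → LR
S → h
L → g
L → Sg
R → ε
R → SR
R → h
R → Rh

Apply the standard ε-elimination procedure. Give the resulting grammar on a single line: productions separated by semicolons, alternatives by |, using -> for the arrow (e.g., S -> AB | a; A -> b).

S -> L | h | LR | RL; L -> g | Sg; R -> S | h | Rh | SR

Nullable set: {R}.
S -> LR: R nullable, giving L | LR.
S -> RL: R nullable, giving L | RL.
Drop R -> ε.
R -> Rh: R nullable, giving Rh | h.
R -> SR: R nullable, giving S | SR.
Unchanged (no nullable symbols): S -> h; L -> Sg; L -> g; R -> h.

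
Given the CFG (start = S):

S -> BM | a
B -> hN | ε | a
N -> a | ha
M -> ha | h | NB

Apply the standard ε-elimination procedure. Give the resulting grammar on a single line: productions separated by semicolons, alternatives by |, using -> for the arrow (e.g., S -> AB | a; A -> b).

S -> M | a | BM; B -> a | hN; M -> N | h | NB | ha; N -> a | ha

Nullable set: {B}.
S -> BM: B nullable, giving BM | M.
Drop B -> ε.
M -> NB: B nullable, giving N | NB.
Unchanged (no nullable symbols): S -> a; B -> a; B -> hN; M -> h; M -> ha; N -> a; N -> ha.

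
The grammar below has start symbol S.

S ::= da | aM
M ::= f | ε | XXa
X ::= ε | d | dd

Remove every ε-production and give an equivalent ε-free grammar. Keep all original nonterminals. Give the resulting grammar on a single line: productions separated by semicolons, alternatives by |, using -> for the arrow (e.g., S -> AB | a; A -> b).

Nullable set: {M, X}.
S -> aM: M nullable, giving a | aM.
Drop M -> ε.
M -> XXa: X, X nullable, giving XXa | Xa | a.
Drop X -> ε.
Unchanged (no nullable symbols): S -> da; M -> f; X -> d; X -> dd.

S -> a | aM | da; M -> a | f | Xa | XXa; X -> d | dd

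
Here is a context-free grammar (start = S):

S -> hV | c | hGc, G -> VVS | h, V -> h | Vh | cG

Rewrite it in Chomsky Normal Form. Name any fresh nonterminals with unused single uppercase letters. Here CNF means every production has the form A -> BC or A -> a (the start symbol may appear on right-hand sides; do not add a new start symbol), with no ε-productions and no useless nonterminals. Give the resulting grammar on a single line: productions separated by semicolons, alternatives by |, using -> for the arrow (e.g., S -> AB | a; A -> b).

No ε-productions.
No unit productions to eliminate.
TERM: introduce B -> c, A -> h and substitute in every rule of length ≥2.
BIN: G -> VVS becomes G -> VC, C -> VS; S -> AGB becomes S -> AD, D -> GB.

S -> c | AD | AV; A -> h; B -> c; C -> VS; D -> GB; G -> h | VC; V -> h | BG | VA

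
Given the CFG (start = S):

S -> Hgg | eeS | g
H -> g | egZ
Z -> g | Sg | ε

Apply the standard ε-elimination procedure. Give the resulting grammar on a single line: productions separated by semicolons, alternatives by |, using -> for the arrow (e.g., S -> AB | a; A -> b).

Nullable set: {Z}.
H -> egZ: Z nullable, giving eg | egZ.
Drop Z -> ε.
Unchanged (no nullable symbols): S -> Hgg; S -> eeS; S -> g; H -> g; Z -> Sg; Z -> g.

S -> g | Hgg | eeS; H -> g | eg | egZ; Z -> g | Sg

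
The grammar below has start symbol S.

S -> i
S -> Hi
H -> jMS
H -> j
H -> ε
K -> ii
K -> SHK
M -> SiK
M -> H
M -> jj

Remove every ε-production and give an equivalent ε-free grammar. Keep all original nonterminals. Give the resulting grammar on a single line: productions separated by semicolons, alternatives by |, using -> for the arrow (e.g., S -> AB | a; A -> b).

Nullable set: {H, M}.
S -> Hi: H nullable, giving Hi | i.
Drop H -> ε.
H -> jMS: M nullable, giving jMS | jS.
K -> SHK: H nullable, giving SHK | SK.
M -> H: H nullable, giving H.
Unchanged (no nullable symbols): S -> i; H -> j; K -> ii; M -> SiK; M -> jj.

S -> i | Hi; H -> j | jS | jMS; K -> SK | ii | SHK; M -> H | jj | SiK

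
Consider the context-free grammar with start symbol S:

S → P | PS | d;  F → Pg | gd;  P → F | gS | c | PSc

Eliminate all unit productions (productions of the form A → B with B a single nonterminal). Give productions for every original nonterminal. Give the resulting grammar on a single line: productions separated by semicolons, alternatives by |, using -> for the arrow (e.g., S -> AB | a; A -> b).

Unit productions: P->F, S->P.
Unit pairs (A ⇒* B via units): (P,F), (S,F), (S,P).
S: inherits non-unit rules of {F, P, S} → PS | PSc | Pg | c | d | gS | gd.
F: inherits non-unit rules of {F} → Pg | gd.
P: inherits non-unit rules of {F, P} → PSc | Pg | c | gS | gd.

S -> c | d | PS | Pg | gS | gd | PSc; F -> Pg | gd; P -> c | Pg | gS | gd | PSc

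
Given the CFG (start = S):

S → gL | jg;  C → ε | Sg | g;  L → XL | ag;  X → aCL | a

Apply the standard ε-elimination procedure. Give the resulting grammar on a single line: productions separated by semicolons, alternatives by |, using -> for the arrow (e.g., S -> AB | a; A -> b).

S -> gL | jg; C -> g | Sg; L -> XL | ag; X -> a | aL | aCL

Nullable set: {C}.
Drop C -> ε.
X -> aCL: C nullable, giving aCL | aL.
Unchanged (no nullable symbols): S -> gL; S -> jg; C -> Sg; C -> g; L -> XL; L -> ag; X -> a.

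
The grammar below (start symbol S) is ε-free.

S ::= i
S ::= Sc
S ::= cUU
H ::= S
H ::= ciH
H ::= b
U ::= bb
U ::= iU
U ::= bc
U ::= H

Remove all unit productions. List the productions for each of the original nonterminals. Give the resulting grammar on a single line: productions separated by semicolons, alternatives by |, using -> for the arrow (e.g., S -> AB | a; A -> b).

S -> i | Sc | cUU; H -> b | i | Sc | cUU | ciH; U -> b | i | Sc | bb | bc | iU | cUU | ciH

Unit productions: H->S, U->H.
Unit pairs (A ⇒* B via units): (H,S), (U,H), (U,S).
S: inherits non-unit rules of {S} → Sc | cUU | i.
H: inherits non-unit rules of {H, S} → Sc | b | cUU | ciH | i.
U: inherits non-unit rules of {H, S, U} → Sc | b | bb | bc | cUU | ciH | i | iU.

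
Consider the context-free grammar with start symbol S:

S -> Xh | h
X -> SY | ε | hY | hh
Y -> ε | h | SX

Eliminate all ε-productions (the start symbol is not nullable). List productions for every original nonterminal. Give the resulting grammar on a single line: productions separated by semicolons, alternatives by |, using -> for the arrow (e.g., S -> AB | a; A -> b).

Nullable set: {X, Y}.
S -> Xh: X nullable, giving Xh | h.
Drop X -> ε.
X -> SY: Y nullable, giving S | SY.
X -> hY: Y nullable, giving h | hY.
Drop Y -> ε.
Y -> SX: X nullable, giving S | SX.
Unchanged (no nullable symbols): S -> h; X -> hh; Y -> h.

S -> h | Xh; X -> S | h | SY | hY | hh; Y -> S | h | SX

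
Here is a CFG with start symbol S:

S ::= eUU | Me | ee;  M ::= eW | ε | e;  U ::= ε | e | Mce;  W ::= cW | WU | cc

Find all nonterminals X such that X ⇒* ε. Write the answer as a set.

Directly nullable (have an ε-rule): {M, U}.
Not nullable: S, W — each has a terminal in every rule's right-hand side or depends on a non-nullable symbol.

{M, U}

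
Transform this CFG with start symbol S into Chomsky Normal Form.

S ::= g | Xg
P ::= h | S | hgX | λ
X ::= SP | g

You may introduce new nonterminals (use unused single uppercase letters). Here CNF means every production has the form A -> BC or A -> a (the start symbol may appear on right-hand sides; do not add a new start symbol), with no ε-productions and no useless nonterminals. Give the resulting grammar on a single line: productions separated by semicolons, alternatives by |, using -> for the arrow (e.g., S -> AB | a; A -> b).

S -> g | XA; A -> g; B -> h; C -> AX; P -> g | h | BC | XA; X -> g | SP | XA

Nullable: {P}; after ε-elimination: S -> g | Xg; P -> S | h | hgX; X -> S | g | SP.
After unit-elimination: S -> g | Xg; P -> g | h | Xg | hgX; X -> g | SP | Xg.
TERM: introduce A -> g, B -> h and substitute in every rule of length ≥2.
BIN: P -> BAX becomes P -> BC, C -> AX.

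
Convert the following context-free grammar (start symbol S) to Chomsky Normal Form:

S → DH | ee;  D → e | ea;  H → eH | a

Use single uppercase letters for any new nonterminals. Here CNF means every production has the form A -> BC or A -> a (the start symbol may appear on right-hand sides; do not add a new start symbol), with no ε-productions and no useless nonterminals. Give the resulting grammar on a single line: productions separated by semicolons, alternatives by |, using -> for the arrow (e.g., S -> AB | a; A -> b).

No ε-productions.
No unit productions to eliminate.
TERM: introduce B -> a, A -> e and substitute in every rule of length ≥2.

S -> AA | DH; A -> e; B -> a; D -> e | AB; H -> a | AH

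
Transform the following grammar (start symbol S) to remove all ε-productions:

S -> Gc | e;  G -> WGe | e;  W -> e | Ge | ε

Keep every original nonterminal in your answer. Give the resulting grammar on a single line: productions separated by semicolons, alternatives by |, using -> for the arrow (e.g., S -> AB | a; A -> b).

S -> e | Gc; G -> e | Ge | WGe; W -> e | Ge

Nullable set: {W}.
G -> WGe: W nullable, giving Ge | WGe.
Drop W -> ε.
Unchanged (no nullable symbols): S -> Gc; S -> e; G -> e; W -> Ge; W -> e.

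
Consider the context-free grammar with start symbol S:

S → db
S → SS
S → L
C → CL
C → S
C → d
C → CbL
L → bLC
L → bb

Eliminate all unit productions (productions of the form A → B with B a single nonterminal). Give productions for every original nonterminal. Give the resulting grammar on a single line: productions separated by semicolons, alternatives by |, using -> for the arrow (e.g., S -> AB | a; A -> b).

Unit productions: C->S, S->L.
Unit pairs (A ⇒* B via units): (C,L), (C,S), (S,L).
S: inherits non-unit rules of {L, S} → SS | bLC | bb | db.
C: inherits non-unit rules of {C, L, S} → CL | CbL | SS | bLC | bb | d | db.
L: inherits non-unit rules of {L} → bLC | bb.

S -> SS | bb | db | bLC; C -> d | CL | SS | bb | db | CbL | bLC; L -> bb | bLC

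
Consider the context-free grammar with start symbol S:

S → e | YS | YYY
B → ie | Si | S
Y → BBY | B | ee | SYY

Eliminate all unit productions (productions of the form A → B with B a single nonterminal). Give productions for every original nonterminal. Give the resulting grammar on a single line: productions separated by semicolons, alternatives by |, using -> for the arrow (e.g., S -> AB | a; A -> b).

Unit productions: B->S, Y->B.
Unit pairs (A ⇒* B via units): (B,S), (Y,B), (Y,S).
S: inherits non-unit rules of {S} → YS | YYY | e.
B: inherits non-unit rules of {B, S} → Si | YS | YYY | e | ie.
Y: inherits non-unit rules of {B, S, Y} → BBY | SYY | Si | YS | YYY | e | ee | ie.

S -> e | YS | YYY; B -> e | Si | YS | ie | YYY; Y -> e | Si | YS | ee | ie | BBY | SYY | YYY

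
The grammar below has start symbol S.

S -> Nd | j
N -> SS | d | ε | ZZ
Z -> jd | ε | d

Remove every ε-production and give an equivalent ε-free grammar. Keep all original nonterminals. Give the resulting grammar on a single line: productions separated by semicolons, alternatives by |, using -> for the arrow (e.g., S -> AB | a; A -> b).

S -> d | j | Nd; N -> Z | d | SS | ZZ; Z -> d | jd

Nullable set: {N, Z}.
S -> Nd: N nullable, giving Nd | d.
Drop N -> ε.
N -> ZZ: Z, Z nullable, giving Z | ZZ.
Drop Z -> ε.
Unchanged (no nullable symbols): S -> j; N -> SS; N -> d; Z -> d; Z -> jd.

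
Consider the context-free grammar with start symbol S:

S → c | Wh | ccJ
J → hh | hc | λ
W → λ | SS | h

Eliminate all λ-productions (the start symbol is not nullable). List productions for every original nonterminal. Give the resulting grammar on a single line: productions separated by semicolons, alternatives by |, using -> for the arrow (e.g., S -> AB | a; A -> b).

Nullable set: {J, W}.
S -> Wh: W nullable, giving Wh | h.
S -> ccJ: J nullable, giving cc | ccJ.
Drop J -> λ.
Drop W -> λ.
Unchanged (no nullable symbols): S -> c; J -> hc; J -> hh; W -> SS; W -> h.

S -> c | h | Wh | cc | ccJ; J -> hc | hh; W -> h | SS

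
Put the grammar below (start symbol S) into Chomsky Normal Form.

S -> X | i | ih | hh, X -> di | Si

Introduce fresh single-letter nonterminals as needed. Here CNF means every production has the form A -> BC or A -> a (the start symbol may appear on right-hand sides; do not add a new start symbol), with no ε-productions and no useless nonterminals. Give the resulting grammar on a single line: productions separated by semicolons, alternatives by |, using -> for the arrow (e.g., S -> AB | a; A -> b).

S -> i | AC | BA | CC | SA; A -> i; B -> d; C -> h

No ε-productions.
After unit-elimination: S -> i | Si | di | hh | ih; X -> Si | di.
TERM: introduce B -> d, C -> h, A -> i and substitute in every rule of length ≥2.
Drop unreachable/unproductive: X.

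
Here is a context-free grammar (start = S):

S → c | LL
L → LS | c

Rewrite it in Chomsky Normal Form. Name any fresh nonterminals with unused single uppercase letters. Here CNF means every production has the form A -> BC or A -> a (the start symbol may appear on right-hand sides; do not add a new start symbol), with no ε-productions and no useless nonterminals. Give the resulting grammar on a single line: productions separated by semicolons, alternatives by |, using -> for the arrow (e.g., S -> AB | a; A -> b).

No ε-productions.
No unit productions to eliminate.

S -> c | LL; L -> c | LS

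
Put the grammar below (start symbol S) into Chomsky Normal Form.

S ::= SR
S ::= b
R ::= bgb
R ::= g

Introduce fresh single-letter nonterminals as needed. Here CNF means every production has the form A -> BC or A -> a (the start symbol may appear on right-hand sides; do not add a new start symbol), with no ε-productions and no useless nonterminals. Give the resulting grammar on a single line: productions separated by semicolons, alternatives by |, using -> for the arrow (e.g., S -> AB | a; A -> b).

No ε-productions.
No unit productions to eliminate.
TERM: introduce A -> b, B -> g and substitute in every rule of length ≥2.
BIN: R -> ABA becomes R -> AC, C -> BA.

S -> b | SR; A -> b; B -> g; C -> BA; R -> g | AC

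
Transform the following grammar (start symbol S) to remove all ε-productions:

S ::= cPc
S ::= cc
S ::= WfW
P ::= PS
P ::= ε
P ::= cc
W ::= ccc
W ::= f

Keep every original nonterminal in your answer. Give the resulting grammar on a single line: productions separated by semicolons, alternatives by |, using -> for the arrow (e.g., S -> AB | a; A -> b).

S -> cc | WfW | cPc; P -> S | PS | cc; W -> f | ccc

Nullable set: {P}.
S -> cPc: P nullable, giving cPc | cc.
Drop P -> ε.
P -> PS: P nullable, giving PS | S.
Unchanged (no nullable symbols): S -> WfW; S -> cc; P -> cc; W -> ccc; W -> f.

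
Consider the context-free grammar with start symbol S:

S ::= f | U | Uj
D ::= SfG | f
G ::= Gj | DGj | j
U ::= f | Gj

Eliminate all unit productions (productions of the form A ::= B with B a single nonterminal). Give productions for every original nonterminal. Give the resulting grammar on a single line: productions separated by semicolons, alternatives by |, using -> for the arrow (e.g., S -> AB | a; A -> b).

Unit productions: S->U.
Unit pairs (A ⇒* B via units): (S,U).
S: inherits non-unit rules of {S, U} → Gj | Uj | f.
D: inherits non-unit rules of {D} → SfG | f.
G: inherits non-unit rules of {G} → DGj | Gj | j.
U: inherits non-unit rules of {U} → Gj | f.

S -> f | Gj | Uj; D -> f | SfG; G -> j | Gj | DGj; U -> f | Gj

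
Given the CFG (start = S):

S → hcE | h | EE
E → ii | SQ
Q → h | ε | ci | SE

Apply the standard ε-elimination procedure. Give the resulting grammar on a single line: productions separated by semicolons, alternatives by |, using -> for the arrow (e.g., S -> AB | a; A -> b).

Nullable set: {Q}.
E -> SQ: Q nullable, giving S | SQ.
Drop Q -> ε.
Unchanged (no nullable symbols): S -> EE; S -> h; S -> hcE; E -> ii; Q -> SE; Q -> ci; Q -> h.

S -> h | EE | hcE; E -> S | SQ | ii; Q -> h | SE | ci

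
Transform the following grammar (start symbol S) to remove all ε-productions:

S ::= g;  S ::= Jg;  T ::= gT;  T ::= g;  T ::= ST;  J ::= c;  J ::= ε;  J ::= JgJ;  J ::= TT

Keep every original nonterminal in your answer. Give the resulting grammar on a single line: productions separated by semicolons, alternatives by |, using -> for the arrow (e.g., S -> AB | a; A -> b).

Nullable set: {J}.
S -> Jg: J nullable, giving Jg | g.
Drop J -> ε.
J -> JgJ: J, J nullable, giving Jg | JgJ | g | gJ.
Unchanged (no nullable symbols): S -> g; J -> TT; J -> c; T -> ST; T -> g; T -> gT.

S -> g | Jg; J -> c | g | Jg | TT | gJ | JgJ; T -> g | ST | gT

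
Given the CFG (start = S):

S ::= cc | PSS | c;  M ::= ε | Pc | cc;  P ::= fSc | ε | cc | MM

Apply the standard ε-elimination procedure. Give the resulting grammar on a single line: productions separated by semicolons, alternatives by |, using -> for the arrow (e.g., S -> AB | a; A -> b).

Nullable set: {M, P}.
S -> PSS: P nullable, giving PSS | SS.
Drop M -> ε.
M -> Pc: P nullable, giving Pc | c.
Drop P -> ε.
P -> MM: M, M nullable, giving M | MM.
Unchanged (no nullable symbols): S -> c; S -> cc; M -> cc; P -> cc; P -> fSc.

S -> c | SS | cc | PSS; M -> c | Pc | cc; P -> M | MM | cc | fSc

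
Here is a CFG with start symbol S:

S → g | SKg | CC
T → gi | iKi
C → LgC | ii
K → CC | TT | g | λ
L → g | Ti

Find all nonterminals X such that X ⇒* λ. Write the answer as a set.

Directly nullable (have an ε-rule): {K}.
Not nullable: C, L, S, T — each has a terminal in every rule's right-hand side or depends on a non-nullable symbol.

{K}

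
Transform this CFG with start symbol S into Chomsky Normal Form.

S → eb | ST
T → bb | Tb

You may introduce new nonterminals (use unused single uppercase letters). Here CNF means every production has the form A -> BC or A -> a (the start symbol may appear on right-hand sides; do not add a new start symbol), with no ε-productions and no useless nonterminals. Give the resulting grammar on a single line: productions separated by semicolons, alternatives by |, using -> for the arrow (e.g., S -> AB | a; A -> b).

No ε-productions.
No unit productions to eliminate.
TERM: introduce B -> b, A -> e and substitute in every rule of length ≥2.

S -> AB | ST; A -> e; B -> b; T -> BB | TB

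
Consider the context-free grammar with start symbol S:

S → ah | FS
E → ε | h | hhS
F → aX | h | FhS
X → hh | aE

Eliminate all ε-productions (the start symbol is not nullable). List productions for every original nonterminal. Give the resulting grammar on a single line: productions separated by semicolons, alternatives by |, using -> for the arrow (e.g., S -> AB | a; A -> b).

Nullable set: {E}.
Drop E -> ε.
X -> aE: E nullable, giving a | aE.
Unchanged (no nullable symbols): S -> FS; S -> ah; E -> h; E -> hhS; F -> FhS; F -> aX; F -> h; X -> hh.

S -> FS | ah; E -> h | hhS; F -> h | aX | FhS; X -> a | aE | hh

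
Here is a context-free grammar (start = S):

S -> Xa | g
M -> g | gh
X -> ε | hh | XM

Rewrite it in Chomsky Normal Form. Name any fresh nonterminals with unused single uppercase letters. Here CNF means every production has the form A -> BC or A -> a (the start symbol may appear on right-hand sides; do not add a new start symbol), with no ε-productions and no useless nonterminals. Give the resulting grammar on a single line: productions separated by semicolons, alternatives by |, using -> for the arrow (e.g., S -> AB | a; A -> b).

Nullable: {X}; after ε-elimination: S -> a | g | Xa; M -> g | gh; X -> M | XM | hh.
After unit-elimination: S -> a | g | Xa; M -> g | gh; X -> g | XM | gh | hh.
TERM: introduce C -> a, A -> g, B -> h and substitute in every rule of length ≥2.

S -> a | g | XC; A -> g; B -> h; C -> a; M -> g | AB; X -> g | AB | BB | XM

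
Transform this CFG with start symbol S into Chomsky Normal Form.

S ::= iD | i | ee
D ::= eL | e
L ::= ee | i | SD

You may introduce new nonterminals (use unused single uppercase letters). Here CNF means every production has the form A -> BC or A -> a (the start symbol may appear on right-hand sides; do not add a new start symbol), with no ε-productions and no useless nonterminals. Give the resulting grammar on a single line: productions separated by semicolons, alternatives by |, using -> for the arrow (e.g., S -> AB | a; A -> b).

No ε-productions.
No unit productions to eliminate.
TERM: introduce A -> e, B -> i and substitute in every rule of length ≥2.

S -> i | AA | BD; A -> e; B -> i; D -> e | AL; L -> i | AA | SD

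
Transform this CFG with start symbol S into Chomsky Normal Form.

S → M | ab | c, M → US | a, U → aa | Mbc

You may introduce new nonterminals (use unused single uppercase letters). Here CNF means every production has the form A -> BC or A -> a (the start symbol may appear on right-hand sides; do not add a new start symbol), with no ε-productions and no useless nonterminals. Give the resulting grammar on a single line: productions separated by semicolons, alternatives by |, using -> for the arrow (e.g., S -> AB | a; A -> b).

No ε-productions.
After unit-elimination: S -> a | c | US | ab; M -> a | US; U -> aa | Mbc.
TERM: introduce A -> a, B -> b, C -> c and substitute in every rule of length ≥2.
BIN: U -> MBC becomes U -> MD, D -> BC.

S -> a | c | AB | US; A -> a; B -> b; C -> c; D -> BC; M -> a | US; U -> AA | MD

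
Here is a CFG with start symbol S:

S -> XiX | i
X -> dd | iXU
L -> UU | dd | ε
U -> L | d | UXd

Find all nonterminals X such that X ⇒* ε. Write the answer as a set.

Directly nullable (have an ε-rule): {L}.
U is nullable via U -> L (every symbol on the right is already known nullable).
Not nullable: S, X — each has a terminal in every rule's right-hand side or depends on a non-nullable symbol.

{L, U}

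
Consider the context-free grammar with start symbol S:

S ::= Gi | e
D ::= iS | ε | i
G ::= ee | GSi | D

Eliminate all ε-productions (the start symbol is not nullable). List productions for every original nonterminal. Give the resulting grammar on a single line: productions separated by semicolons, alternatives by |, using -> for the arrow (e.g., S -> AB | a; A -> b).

S -> e | i | Gi; D -> i | iS; G -> D | Si | ee | GSi

Nullable set: {D, G}.
S -> Gi: G nullable, giving Gi | i.
Drop D -> ε.
G -> D: D nullable, giving D.
G -> GSi: G nullable, giving GSi | Si.
Unchanged (no nullable symbols): S -> e; D -> i; D -> iS; G -> ee.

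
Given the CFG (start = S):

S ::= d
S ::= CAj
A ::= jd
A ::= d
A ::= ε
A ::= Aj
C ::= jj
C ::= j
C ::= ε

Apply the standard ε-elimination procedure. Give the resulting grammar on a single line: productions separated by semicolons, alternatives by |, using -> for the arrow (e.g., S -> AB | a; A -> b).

S -> d | j | Aj | Cj | CAj; A -> d | j | Aj | jd; C -> j | jj

Nullable set: {A, C}.
S -> CAj: C, A nullable, giving Aj | CAj | Cj | j.
Drop A -> ε.
A -> Aj: A nullable, giving Aj | j.
Drop C -> ε.
Unchanged (no nullable symbols): S -> d; A -> d; A -> jd; C -> j; C -> jj.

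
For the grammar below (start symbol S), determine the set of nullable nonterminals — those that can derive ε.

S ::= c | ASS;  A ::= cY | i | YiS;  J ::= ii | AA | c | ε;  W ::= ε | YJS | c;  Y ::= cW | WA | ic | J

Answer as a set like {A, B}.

Directly nullable (have an ε-rule): {J, W}.
Y is nullable via Y -> J (every symbol on the right is already known nullable).
Not nullable: A, S — each has a terminal in every rule's right-hand side or depends on a non-nullable symbol.

{J, W, Y}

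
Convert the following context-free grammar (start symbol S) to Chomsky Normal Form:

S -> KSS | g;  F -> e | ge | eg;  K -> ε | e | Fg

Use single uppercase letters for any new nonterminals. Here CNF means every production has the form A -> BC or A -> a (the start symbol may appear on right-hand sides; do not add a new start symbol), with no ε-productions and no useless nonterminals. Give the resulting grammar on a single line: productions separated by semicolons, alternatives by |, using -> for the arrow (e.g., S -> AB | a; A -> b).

Nullable: {K}; after ε-elimination: S -> g | SS | KSS; F -> e | eg | ge; K -> e | Fg.
No unit productions to eliminate.
TERM: introduce A -> e, B -> g and substitute in every rule of length ≥2.
BIN: S -> KSS becomes S -> KC, C -> SS.

S -> g | KC | SS; A -> e; B -> g; C -> SS; F -> e | AB | BA; K -> e | FB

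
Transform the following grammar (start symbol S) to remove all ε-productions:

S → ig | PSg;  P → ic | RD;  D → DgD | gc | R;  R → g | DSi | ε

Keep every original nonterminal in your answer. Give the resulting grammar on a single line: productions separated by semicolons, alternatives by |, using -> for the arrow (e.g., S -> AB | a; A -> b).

S -> Sg | ig | PSg; D -> R | g | Dg | gD | gc | DgD; P -> D | R | RD | ic; R -> g | Si | DSi

Nullable set: {D, P, R}.
S -> PSg: P nullable, giving PSg | Sg.
D -> DgD: D, D nullable, giving Dg | DgD | g | gD.
D -> R: R nullable, giving R.
P -> RD: R, D nullable, giving D | R | RD.
Drop R -> ε.
R -> DSi: D nullable, giving DSi | Si.
Unchanged (no nullable symbols): S -> ig; D -> gc; P -> ic; R -> g.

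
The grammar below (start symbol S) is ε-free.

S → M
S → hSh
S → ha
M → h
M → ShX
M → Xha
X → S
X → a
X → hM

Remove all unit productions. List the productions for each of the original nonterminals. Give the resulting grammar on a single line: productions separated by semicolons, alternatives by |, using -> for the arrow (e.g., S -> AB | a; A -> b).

Unit productions: S->M, X->S.
Unit pairs (A ⇒* B via units): (S,M), (X,M), (X,S).
S: inherits non-unit rules of {M, S} → ShX | Xha | h | hSh | ha.
M: inherits non-unit rules of {M} → ShX | Xha | h.
X: inherits non-unit rules of {M, S, X} → ShX | Xha | a | h | hM | hSh | ha.

S -> h | ha | ShX | Xha | hSh; M -> h | ShX | Xha; X -> a | h | hM | ha | ShX | Xha | hSh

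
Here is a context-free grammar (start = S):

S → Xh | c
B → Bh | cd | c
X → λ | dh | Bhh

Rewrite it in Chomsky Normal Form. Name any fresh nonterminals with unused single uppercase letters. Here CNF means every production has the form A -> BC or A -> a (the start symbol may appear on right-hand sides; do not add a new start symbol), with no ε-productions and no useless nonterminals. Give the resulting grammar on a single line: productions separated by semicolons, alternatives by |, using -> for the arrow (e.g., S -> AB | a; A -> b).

S -> c | h | XA; A -> h; B -> c | BA | CD; C -> c; D -> d; E -> AA; X -> BE | DA

Nullable: {X}; after ε-elimination: S -> c | h | Xh; B -> c | Bh | cd; X -> dh | Bhh.
No unit productions to eliminate.
TERM: introduce C -> c, D -> d, A -> h and substitute in every rule of length ≥2.
BIN: X -> BAA becomes X -> BE, E -> AA.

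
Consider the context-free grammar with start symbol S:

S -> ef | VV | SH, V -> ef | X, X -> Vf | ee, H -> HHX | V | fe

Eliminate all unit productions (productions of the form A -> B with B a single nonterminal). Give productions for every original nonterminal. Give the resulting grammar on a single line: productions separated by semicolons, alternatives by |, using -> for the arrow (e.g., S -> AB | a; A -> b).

Unit productions: H->V, V->X.
Unit pairs (A ⇒* B via units): (H,V), (H,X), (V,X).
S: inherits non-unit rules of {S} → SH | VV | ef.
H: inherits non-unit rules of {H, V, X} → HHX | Vf | ee | ef | fe.
V: inherits non-unit rules of {V, X} → Vf | ee | ef.
X: inherits non-unit rules of {X} → Vf | ee.

S -> SH | VV | ef; H -> Vf | ee | ef | fe | HHX; V -> Vf | ee | ef; X -> Vf | ee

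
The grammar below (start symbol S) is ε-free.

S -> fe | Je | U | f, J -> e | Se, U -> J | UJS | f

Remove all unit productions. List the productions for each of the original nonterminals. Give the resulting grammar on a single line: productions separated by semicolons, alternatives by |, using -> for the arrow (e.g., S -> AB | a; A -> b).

S -> e | f | Je | Se | fe | UJS; J -> e | Se; U -> e | f | Se | UJS

Unit productions: S->U, U->J.
Unit pairs (A ⇒* B via units): (S,J), (S,U), (U,J).
S: inherits non-unit rules of {J, S, U} → Je | Se | UJS | e | f | fe.
J: inherits non-unit rules of {J} → Se | e.
U: inherits non-unit rules of {J, U} → Se | UJS | e | f.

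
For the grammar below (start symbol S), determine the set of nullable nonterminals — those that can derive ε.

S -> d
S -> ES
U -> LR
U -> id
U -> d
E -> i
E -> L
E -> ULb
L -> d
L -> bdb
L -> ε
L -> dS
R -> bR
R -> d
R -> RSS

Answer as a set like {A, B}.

Directly nullable (have an ε-rule): {L}.
E is nullable via E -> L (every symbol on the right is already known nullable).
Not nullable: R, S, U — each has a terminal in every rule's right-hand side or depends on a non-nullable symbol.

{E, L}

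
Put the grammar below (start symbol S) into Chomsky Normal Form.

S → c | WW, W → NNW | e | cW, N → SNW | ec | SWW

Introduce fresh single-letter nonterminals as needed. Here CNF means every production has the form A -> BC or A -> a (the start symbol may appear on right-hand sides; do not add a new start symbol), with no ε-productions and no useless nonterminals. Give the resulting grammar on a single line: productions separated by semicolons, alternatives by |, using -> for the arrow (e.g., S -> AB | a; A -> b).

No ε-productions.
No unit productions to eliminate.
TERM: introduce B -> c, A -> e and substitute in every rule of length ≥2.
BIN: N -> SNW becomes N -> SC, C -> NW; N -> SWW becomes N -> SD, D -> WW; W -> NNW becomes W -> NE, E -> NW.

S -> c | WW; A -> e; B -> c; C -> NW; D -> WW; E -> NW; N -> AB | SC | SD; W -> e | BW | NE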